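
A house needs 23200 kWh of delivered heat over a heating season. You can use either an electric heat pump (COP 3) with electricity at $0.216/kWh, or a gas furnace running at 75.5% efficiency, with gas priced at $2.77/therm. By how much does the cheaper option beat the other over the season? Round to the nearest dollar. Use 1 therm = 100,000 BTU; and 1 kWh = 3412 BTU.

$1234

Heat load = 23200 kWh × 3412 = 79,158,400 BTU
Gas: input = 79,158,400 / 0.755 = 104,845,563 BTU = 1,048 therm → 1,048 × $2.77 = $2,904.22
Heat pump: 79,158,400 BTU / 3412 = 23,200 kWh heat; / 3 = 7,733 kWh in → × $0.216 = $1,670.40
Difference = |$2,904.22 − $1,670.40| = $1,233.82 ≈ $1234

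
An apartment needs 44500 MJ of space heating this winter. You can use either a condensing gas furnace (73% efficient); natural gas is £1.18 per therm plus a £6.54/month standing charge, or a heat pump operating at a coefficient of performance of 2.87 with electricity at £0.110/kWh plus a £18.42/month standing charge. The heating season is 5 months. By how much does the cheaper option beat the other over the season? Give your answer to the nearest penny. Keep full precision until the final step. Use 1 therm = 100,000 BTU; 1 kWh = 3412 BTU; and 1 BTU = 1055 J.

Heat load = 44500 MJ = 44,500,000,000 J / 1055 = 42,180,095 BTU
Gas: input = 42,180,095 / 0.73 = 57,780,952 BTU = 577.8 therm → 577.8 × £1.18 = £681.82; + 5 × £6.54 standing = £714.52
Heat pump: 42,180,095 BTU / 3412 = 12,360 kWh heat; / 2.87 = 4,307 kWh in → × £0.110 = £473.82; + 5 × £18.42 standing = £565.92
Difference = |£714.52 − £565.92| = £148.60

£148.60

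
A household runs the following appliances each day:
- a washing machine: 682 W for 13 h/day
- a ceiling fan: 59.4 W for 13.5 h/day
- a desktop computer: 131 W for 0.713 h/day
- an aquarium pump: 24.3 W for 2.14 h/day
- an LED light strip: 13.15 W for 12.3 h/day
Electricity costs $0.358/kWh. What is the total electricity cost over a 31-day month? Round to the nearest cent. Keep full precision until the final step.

$110.70

washing machine: 682 W × 13 h × 31 d = 274,846 Wh = 274.8 kWh
ceiling fan: 59.4 W × 13.5 h × 31 d = 24,859 Wh = 24.86 kWh
desktop computer: 131 W × 0.713 h × 31 d = 2,895 Wh = 2.895 kWh
aquarium pump: 24.3 W × 2.14 h × 31 d = 1,612 Wh = 1.612 kWh
LED light strip: 13.15 W × 12.3 h × 31 d = 5,014 Wh = 5.014 kWh
Total energy = 274.8 + 24.86 + 2.895 + 1.612 + 5.014 = 309.2 kWh
Cost = 309.2 kWh × $0.358 = $110.70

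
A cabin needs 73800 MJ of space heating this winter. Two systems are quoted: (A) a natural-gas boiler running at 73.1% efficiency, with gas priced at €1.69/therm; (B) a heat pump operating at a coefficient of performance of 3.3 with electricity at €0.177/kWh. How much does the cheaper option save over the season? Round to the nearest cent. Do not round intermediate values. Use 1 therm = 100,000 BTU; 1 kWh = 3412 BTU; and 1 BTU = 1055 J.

Heat load = 73800 MJ = 73,800,000,000 J / 1055 = 69,952,607 BTU
Gas: input = 69,952,607 / 0.731 = 95,694,400 BTU = 956.9 therm → 956.9 × €1.69 = €1,617.24
Heat pump: 69,952,607 BTU / 3412 = 20,500 kWh heat; / 3.3 = 6,213 kWh in → × €0.177 = €1,099.65
Difference = |€1,617.24 − €1,099.65| = €517.59

€517.59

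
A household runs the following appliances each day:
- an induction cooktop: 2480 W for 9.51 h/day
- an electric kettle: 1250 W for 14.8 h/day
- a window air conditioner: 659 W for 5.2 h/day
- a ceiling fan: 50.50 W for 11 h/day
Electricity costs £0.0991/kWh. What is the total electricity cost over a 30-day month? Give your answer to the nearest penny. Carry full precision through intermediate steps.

induction cooktop: 2480 W × 9.51 h × 30 d = 707,544 Wh = 707.5 kWh
electric kettle: 1250 W × 14.8 h × 30 d = 555,000 Wh = 555 kWh
window air conditioner: 659 W × 5.2 h × 30 d = 102,804 Wh = 102.8 kWh
ceiling fan: 50.50 W × 11 h × 30 d = 16,665 Wh = 16.66 kWh
Total energy = 707.5 + 555 + 102.8 + 16.66 = 1,382 kWh
Cost = 1,382 kWh × £0.0991 = £136.96

£136.96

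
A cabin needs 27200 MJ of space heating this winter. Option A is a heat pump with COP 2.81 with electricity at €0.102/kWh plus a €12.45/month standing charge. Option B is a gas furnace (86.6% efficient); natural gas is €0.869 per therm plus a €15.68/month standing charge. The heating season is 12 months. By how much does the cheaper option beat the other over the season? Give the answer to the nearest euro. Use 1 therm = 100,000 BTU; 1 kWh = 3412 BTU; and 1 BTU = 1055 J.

Heat load = 27200 MJ = 27,200,000,000 J / 1055 = 25,781,991 BTU
Gas: input = 25,781,991 / 0.866 = 29,771,352 BTU = 297.7 therm → 297.7 × €0.869 = €258.71; + 12 × €15.68 standing = €446.87
Heat pump: 25,781,991 BTU / 3412 = 7,556 kWh heat; / 2.81 = 2,689 kWh in → × €0.102 = €274.28; + 12 × €12.45 standing = €423.68
Difference = |€446.87 − €423.68| = €23.19 ≈ €23

€23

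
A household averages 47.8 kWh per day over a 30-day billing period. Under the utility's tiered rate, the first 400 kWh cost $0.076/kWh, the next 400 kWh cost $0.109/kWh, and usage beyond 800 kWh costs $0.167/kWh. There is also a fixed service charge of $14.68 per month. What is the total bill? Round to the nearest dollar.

Usage = 47.8 kWh/day × 30 days = 1434 kWh
First 400 kWh × $0.076 = $30.40
Next 400 kWh × $0.109 = $43.60
Remaining 634 kWh × $0.167 = $105.88
Energy charge = $179.88; + service $14.68 = $194.56 ≈ $195

$195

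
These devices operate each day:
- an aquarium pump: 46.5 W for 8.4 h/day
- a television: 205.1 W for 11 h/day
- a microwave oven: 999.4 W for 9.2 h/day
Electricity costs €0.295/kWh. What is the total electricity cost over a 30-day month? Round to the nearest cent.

aquarium pump: 46.5 W × 8.4 h × 30 d = 11,718 Wh = 11.72 kWh
television: 205.1 W × 11 h × 30 d = 67,683 Wh = 67.68 kWh
microwave oven: 999.4 W × 9.2 h × 30 d = 275,834 Wh = 275.8 kWh
Total energy = 11.72 + 67.68 + 275.8 = 355.2 kWh
Cost = 355.2 kWh × €0.295 = €104.79

€104.79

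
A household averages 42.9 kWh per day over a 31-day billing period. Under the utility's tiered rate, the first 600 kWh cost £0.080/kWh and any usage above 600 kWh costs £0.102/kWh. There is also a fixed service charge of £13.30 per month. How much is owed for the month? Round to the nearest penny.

Usage = 42.9 kWh/day × 31 days = 1329.9 kWh
First 600 kWh × £0.080 = £48.00
Remaining 729.9 kWh × £0.102 = £74.45
Energy charge = £122.45; + service £13.30 = £135.75

£135.75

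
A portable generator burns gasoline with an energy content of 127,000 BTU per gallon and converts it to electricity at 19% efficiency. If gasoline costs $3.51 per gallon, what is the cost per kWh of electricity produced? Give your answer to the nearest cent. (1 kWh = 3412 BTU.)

Electrical output per gallon = 127,000 BTU × 0.19 / 3412 BTU/kWh = 7.072 kWh
Cost per kWh = $3.51 / 7.072 kWh = $0.496

$0.50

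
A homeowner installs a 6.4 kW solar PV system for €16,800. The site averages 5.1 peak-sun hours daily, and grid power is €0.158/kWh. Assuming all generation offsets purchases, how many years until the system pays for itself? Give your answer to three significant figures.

Daily generation = 6.4 kW × 5.1 h = 32.64 kWh
Annual generation = 32.64 × 365 = 11914 kWh
Annual savings = 11914 × €0.158 = €1,882.35
Payback = €16,800 / €1,882.35 = 8.93 years

8.93 years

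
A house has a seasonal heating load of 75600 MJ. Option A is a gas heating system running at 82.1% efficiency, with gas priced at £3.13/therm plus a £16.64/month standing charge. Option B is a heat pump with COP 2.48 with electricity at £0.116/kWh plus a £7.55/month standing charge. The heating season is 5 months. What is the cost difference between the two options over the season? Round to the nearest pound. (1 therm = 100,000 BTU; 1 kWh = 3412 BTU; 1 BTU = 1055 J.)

Heat load = 75600 MJ = 75,600,000,000 J / 1055 = 71,658,768 BTU
Gas: input = 71,658,768 / 0.821 = 87,282,299 BTU = 872.8 therm → 872.8 × £3.13 = £2,731.94; + 5 × £16.64 standing = £2,815.14
Heat pump: 71,658,768 BTU / 3412 = 21,000 kWh heat; / 2.48 = 8,469 kWh in → × £0.116 = £982.35; + 5 × £7.55 standing = £1,020.10
Difference = |£2,815.14 − £1,020.10| = £1,795.04 ≈ £1795

£1795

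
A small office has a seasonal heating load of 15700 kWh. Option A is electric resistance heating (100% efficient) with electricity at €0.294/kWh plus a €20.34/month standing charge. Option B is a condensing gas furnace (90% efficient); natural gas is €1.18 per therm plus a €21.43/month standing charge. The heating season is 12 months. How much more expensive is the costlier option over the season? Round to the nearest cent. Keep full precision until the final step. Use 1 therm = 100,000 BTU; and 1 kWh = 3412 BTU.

€3900.38

Heat load = 15700 kWh × 3412 = 53,568,400 BTU
Gas: input = 53,568,400 / 0.90 = 59,520,444 BTU = 595.2 therm → 595.2 × €1.18 = €702.34; + 12 × €21.43 standing = €959.50
Electric: 53,568,400 BTU / 3412 = 15,700 kWh → × €0.294 = €4,615.80; + 12 × €20.34 standing = €4,859.88
Difference = |€959.50 − €4,859.88| = €3,900.38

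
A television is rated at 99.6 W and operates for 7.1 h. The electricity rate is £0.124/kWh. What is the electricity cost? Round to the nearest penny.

Energy = 99.6 W × 7.1 h = 707 Wh = 0.7072 kWh
Cost = 0.7072 kWh × £0.124/kWh = £0.09

£0.09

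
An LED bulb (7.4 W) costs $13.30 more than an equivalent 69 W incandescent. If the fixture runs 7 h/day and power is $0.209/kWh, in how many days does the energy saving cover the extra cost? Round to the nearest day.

148 days

Power saved = 69 − 7.4 = 61.6 W
Daily energy saved = 61.6 W × 7 h = 431.2 Wh = 0.4312 kWh
Daily savings = 0.4312 × $0.209 = $0.0901
Payback = $13.30 / $0.0901 per day = 147.6 days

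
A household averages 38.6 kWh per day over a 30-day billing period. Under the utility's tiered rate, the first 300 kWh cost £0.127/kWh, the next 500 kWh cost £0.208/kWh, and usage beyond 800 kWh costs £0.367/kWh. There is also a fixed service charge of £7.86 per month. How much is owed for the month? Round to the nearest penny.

£281.35

Usage = 38.6 kWh/day × 30 days = 1158 kWh
First 300 kWh × £0.127 = £38.10
Next 500 kWh × £0.208 = £104.00
Remaining 358 kWh × £0.367 = £131.39
Energy charge = £273.49; + service £7.86 = £281.35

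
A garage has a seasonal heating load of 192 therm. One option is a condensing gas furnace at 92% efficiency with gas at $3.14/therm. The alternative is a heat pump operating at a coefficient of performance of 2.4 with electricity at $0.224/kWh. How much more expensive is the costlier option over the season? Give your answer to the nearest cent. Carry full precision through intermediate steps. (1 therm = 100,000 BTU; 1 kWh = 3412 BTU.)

$130.10

Heat load = 192 therm × 100,000 = 19,200,000 BTU
Gas: input = 19,200,000 / 0.92 = 20,869,565 BTU = 208.7 therm → 208.7 × $3.14 = $655.30
Heat pump: 19,200,000 BTU / 3412 = 5,627 kWh heat; / 2.4 = 2,345 kWh in → × $0.224 = $525.21
Difference = |$655.30 − $525.21| = $130.10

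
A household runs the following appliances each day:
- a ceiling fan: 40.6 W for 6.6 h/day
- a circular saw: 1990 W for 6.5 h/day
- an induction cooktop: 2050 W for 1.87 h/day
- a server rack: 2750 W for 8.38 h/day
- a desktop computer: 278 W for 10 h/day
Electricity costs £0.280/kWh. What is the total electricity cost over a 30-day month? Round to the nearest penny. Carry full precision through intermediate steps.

£360.04

ceiling fan: 40.6 W × 6.6 h × 30 d = 8,039 Wh = 8.039 kWh
circular saw: 1990 W × 6.5 h × 30 d = 388,050 Wh = 388.1 kWh
induction cooktop: 2050 W × 1.87 h × 30 d = 115,005 Wh = 115 kWh
server rack: 2750 W × 8.38 h × 30 d = 691,350 Wh = 691.4 kWh
desktop computer: 278 W × 10 h × 30 d = 83,400 Wh = 83.4 kWh
Total energy = 8.039 + 388.1 + 115 + 691.4 + 83.4 = 1,286 kWh
Cost = 1,286 kWh × £0.280 = £360.04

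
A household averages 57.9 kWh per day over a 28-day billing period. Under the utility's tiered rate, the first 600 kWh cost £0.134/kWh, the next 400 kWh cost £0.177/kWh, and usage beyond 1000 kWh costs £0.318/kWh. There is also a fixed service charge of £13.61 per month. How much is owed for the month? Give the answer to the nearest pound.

£362

Usage = 57.9 kWh/day × 28 days = 1621.2 kWh
First 600 kWh × £0.134 = £80.40
Next 400 kWh × £0.177 = £70.80
Remaining 621.2 kWh × £0.318 = £197.54
Energy charge = £348.74; + service £13.61 = £362.35 ≈ £362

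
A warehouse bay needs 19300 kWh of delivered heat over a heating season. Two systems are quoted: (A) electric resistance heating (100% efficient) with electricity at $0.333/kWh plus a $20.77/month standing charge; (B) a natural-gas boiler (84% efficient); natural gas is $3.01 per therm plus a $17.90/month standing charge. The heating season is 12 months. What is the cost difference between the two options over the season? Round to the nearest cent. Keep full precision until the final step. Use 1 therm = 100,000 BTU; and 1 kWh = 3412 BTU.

Heat load = 19300 kWh × 3412 = 65,851,600 BTU
Gas: input = 65,851,600 / 0.84 = 78,394,762 BTU = 783.9 therm → 783.9 × $3.01 = $2,359.68; + 12 × $17.90 standing = $2,574.48
Electric: 65,851,600 BTU / 3412 = 19,300 kWh → × $0.333 = $6,426.90; + 12 × $20.77 standing = $6,676.14
Difference = |$2,574.48 − $6,676.14| = $4,101.66

$4101.66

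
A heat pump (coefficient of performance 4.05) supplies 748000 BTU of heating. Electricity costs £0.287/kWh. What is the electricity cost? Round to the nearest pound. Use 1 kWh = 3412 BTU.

£16

Heat delivered = 748,000 BTU / 3412 = 219.2 kWh
Electrical input = 219.2 kWh / 4.05 = 54.13 kWh
Cost = 54.13 × £0.287/kWh = £15.54 ≈ £16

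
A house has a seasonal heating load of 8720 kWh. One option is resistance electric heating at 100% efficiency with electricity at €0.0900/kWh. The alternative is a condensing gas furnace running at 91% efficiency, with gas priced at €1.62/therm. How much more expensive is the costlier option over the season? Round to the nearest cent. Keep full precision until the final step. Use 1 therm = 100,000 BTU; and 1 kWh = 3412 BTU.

Heat load = 8720 kWh × 3412 = 29,752,640 BTU
Gas: input = 29,752,640 / 0.91 = 32,695,209 BTU = 327 therm → 327 × €1.62 = €529.66
Electric: 29,752,640 BTU / 3412 = 8,720 kWh → × €0.0900 = €784.80
Difference = |€529.66 − €784.80| = €255.14

€255.14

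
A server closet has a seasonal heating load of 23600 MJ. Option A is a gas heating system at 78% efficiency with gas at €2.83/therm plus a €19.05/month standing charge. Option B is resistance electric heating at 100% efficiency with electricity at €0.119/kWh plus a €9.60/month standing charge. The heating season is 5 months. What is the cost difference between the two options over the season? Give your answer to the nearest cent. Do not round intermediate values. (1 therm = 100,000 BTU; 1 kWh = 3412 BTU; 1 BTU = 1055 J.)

€78.68

Heat load = 23600 MJ = 23,600,000,000 J / 1055 = 22,369,668 BTU
Gas: input = 22,369,668 / 0.78 = 28,679,062 BTU = 286.8 therm → 286.8 × €2.83 = €811.62; + 5 × €19.05 standing = €906.87
Electric: 22,369,668 BTU / 3412 = 6,556 kWh → × €0.119 = €780.18; + 5 × €9.60 standing = €828.18
Difference = |€906.87 − €828.18| = €78.68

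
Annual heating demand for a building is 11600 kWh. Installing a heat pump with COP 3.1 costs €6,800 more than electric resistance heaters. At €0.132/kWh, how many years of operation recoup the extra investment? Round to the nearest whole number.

Resistance: 11600 kWh × €0.132 = €1,531.20/yr
Heat pump: 11600 / 3.1 = 3742 kWh in → × €0.132 = €493.94/yr
Annual savings = €1,037.26
Payback = €6,800 / €1,037.26 = 6.56 years

7 years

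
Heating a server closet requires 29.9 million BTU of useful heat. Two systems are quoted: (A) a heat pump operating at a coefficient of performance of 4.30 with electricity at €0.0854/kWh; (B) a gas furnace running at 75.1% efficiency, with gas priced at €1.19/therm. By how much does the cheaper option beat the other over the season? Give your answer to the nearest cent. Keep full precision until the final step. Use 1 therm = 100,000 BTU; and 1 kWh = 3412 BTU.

€299.74

Heat load = 29.9 × 10⁶ BTU = 29,900,000 BTU
Gas: input = 29,900,000 / 0.751 = 39,813,582 BTU = 398.1 therm → 398.1 × €1.19 = €473.78
Heat pump: 29,900,000 BTU / 3412 = 8,763 kWh heat; / 4.30 = 2,038 kWh in → × €0.0854 = €174.04
Difference = |€473.78 − €174.04| = €299.74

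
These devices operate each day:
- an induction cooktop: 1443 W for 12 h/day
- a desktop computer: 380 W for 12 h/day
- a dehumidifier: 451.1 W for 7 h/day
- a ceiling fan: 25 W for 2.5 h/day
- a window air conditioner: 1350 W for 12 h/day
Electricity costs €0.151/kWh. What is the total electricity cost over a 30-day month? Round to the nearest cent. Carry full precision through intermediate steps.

€187.07

induction cooktop: 1443 W × 12 h × 30 d = 519,480 Wh = 519.5 kWh
desktop computer: 380 W × 12 h × 30 d = 136,800 Wh = 136.8 kWh
dehumidifier: 451.1 W × 7 h × 30 d = 94,731 Wh = 94.73 kWh
ceiling fan: 25 W × 2.5 h × 30 d = 1,875 Wh = 1.875 kWh
window air conditioner: 1350 W × 12 h × 30 d = 486,000 Wh = 486 kWh
Total energy = 519.5 + 136.8 + 94.73 + 1.875 + 486 = 1,239 kWh
Cost = 1,239 kWh × €0.151 = €187.07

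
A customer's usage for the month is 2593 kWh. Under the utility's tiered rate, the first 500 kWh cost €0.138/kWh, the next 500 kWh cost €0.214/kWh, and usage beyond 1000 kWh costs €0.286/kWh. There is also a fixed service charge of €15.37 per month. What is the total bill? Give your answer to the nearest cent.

€646.97

First 500 kWh × €0.138 = €69.00
Next 500 kWh × €0.214 = €107.00
Remaining 1593 kWh × €0.286 = €455.60
Energy charge = €631.60; + service €15.37 = €646.97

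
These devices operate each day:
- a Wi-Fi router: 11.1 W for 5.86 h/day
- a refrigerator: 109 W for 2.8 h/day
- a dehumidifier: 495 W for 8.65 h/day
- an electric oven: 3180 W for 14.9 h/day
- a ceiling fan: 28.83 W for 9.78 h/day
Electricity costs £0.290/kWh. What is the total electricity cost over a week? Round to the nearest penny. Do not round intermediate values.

£106.20

Wi-Fi router: 11.1 W × 5.86 h × 7 d = 455 Wh = 0.4553 kWh
refrigerator: 109 W × 2.8 h × 7 d = 2,136 Wh = 2.136 kWh
dehumidifier: 495 W × 8.65 h × 7 d = 29,972 Wh = 29.97 kWh
electric oven: 3180 W × 14.9 h × 7 d = 331,674 Wh = 331.7 kWh
ceiling fan: 28.83 W × 9.78 h × 7 d = 1,974 Wh = 1.974 kWh
Total energy = 0.4553 + 2.136 + 29.97 + 331.7 + 1.974 = 366.2 kWh
Cost = 366.2 kWh × £0.290 = £106.20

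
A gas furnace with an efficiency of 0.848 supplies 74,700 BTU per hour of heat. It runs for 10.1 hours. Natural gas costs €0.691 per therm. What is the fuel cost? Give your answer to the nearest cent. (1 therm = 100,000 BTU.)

€6.15

Heat delivered = 74,700 BTU/h × 10.1 h = 754,470 BTU
Gas input = 754,470 / 0.848 = 889,705 BTU
= 889,705 / 100,000 = 8.897 therm
Cost = 8.897 × €0.691/therm = €6.15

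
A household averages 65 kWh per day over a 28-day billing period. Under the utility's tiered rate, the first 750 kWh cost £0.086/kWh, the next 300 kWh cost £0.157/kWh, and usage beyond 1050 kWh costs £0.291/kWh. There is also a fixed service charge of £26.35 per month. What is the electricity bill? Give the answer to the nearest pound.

£362

Usage = 65 kWh/day × 28 days = 1820 kWh
First 750 kWh × £0.086 = £64.50
Next 300 kWh × £0.157 = £47.10
Remaining 770 kWh × £0.291 = £224.07
Energy charge = £335.67; + service £26.35 = £362.02 ≈ £362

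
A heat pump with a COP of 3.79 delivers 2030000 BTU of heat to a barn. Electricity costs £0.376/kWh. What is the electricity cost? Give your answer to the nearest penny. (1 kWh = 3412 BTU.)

Heat delivered = 2,030,000 BTU / 3412 = 595 kWh
Electrical input = 595 kWh / 3.79 = 157 kWh
Cost = 157 × £0.376/kWh = £59.02

£59.02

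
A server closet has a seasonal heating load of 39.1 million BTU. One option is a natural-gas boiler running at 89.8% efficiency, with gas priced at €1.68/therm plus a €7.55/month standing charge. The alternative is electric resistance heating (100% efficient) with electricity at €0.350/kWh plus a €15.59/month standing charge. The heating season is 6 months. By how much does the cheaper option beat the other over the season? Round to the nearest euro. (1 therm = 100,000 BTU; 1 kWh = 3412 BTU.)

Heat load = 39.1 × 10⁶ BTU = 39,100,000 BTU
Gas: input = 39,100,000 / 0.898 = 43,541,203 BTU = 435.4 therm → 435.4 × €1.68 = €731.49; + 6 × €7.55 standing = €776.79
Electric: 39,100,000 BTU / 3412 = 11,460 kWh → × €0.350 = €4,010.84; + 6 × €15.59 standing = €4,104.38
Difference = |€776.79 − €4,104.38| = €3,327.59 ≈ €3328

€3328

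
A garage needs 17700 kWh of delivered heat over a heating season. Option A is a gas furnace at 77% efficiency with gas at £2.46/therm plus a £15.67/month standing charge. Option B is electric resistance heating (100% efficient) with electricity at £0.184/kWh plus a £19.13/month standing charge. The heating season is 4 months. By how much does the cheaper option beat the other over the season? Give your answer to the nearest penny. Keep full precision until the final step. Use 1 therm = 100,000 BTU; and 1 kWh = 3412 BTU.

£1341.22

Heat load = 17700 kWh × 3412 = 60,392,400 BTU
Gas: input = 60,392,400 / 0.77 = 78,431,688 BTU = 784.3 therm → 784.3 × £2.46 = £1,929.42; + 4 × £15.67 standing = £1,992.10
Electric: 60,392,400 BTU / 3412 = 17,700 kWh → × £0.184 = £3,256.80; + 4 × £19.13 standing = £3,333.32
Difference = |£1,992.10 − £3,333.32| = £1,341.22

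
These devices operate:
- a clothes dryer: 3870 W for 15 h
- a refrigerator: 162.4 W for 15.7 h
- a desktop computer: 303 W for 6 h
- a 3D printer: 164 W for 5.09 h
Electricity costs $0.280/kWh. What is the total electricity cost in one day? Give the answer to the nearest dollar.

clothes dryer: 3870 W × 15 h = 58,050 Wh = 58.05 kWh
refrigerator: 162.4 W × 15.7 h = 2,550 Wh = 2.55 kWh
desktop computer: 303 W × 6 h = 1,818 Wh = 1.818 kWh
3D printer: 164 W × 5.09 h = 835 Wh = 0.8348 kWh
Total energy = 58.05 + 2.55 + 1.818 + 0.8348 = 63.25 kWh
Cost = 63.25 kWh × $0.280 = $17.71 ≈ $18

$18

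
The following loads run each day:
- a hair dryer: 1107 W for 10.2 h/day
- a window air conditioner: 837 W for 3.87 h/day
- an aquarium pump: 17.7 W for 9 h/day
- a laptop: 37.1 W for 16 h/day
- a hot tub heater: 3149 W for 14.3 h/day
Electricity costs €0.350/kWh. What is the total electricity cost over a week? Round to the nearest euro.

hair dryer: 1107 W × 10.2 h × 7 d = 79,040 Wh = 79.04 kWh
window air conditioner: 837 W × 3.87 h × 7 d = 22,674 Wh = 22.67 kWh
aquarium pump: 17.7 W × 9 h × 7 d = 1,115 Wh = 1.115 kWh
laptop: 37.1 W × 16 h × 7 d = 4,155 Wh = 4.155 kWh
hot tub heater: 3149 W × 14.3 h × 7 d = 315,215 Wh = 315.2 kWh
Total energy = 79.04 + 22.67 + 1.115 + 4.155 + 315.2 = 422.2 kWh
Cost = 422.2 kWh × €0.350 = €147.77 ≈ €148

€148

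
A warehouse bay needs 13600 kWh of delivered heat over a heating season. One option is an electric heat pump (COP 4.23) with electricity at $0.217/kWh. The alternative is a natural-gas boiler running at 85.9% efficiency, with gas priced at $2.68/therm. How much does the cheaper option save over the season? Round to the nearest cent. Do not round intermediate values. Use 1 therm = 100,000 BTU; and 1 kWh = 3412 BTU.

Heat load = 13600 kWh × 3412 = 46,403,200 BTU
Gas: input = 46,403,200 / 0.859 = 54,020,023 BTU = 540.2 therm → 540.2 × $2.68 = $1,447.74
Heat pump: 46,403,200 BTU / 3412 = 13,600 kWh heat; / 4.23 = 3,215 kWh in → × $0.217 = $697.68
Difference = |$1,447.74 − $697.68| = $750.05

$750.05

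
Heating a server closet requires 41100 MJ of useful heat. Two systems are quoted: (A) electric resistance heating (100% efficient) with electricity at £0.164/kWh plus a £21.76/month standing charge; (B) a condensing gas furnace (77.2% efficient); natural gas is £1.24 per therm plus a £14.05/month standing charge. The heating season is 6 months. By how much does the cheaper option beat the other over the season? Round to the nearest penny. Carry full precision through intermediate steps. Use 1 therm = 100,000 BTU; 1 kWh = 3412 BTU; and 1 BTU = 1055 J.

£1293.03

Heat load = 41100 MJ = 41,100,000,000 J / 1055 = 38,957,346 BTU
Gas: input = 38,957,346 / 0.772 = 50,462,883 BTU = 504.6 therm → 504.6 × £1.24 = £625.74; + 6 × £14.05 standing = £710.04
Electric: 38,957,346 BTU / 3412 = 11,420 kWh → × £0.164 = £1,872.51; + 6 × £21.76 standing = £2,003.07
Difference = |£710.04 − £2,003.07| = £1,293.03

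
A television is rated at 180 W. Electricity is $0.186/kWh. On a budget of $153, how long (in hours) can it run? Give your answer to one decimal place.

4569.9 h

Energy budget = $153 / $0.186 per kWh = 822.6 kWh = 822,581 Wh
Runtime = 822,581 Wh / 180 W = 4,570 h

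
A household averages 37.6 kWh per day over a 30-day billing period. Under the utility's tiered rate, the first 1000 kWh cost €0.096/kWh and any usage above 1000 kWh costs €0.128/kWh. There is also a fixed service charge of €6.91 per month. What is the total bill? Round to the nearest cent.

Usage = 37.6 kWh/day × 30 days = 1128 kWh
First 1000 kWh × €0.096 = €96.00
Remaining 128 kWh × €0.128 = €16.38
Energy charge = €112.38; + service €6.91 = €119.29

€119.29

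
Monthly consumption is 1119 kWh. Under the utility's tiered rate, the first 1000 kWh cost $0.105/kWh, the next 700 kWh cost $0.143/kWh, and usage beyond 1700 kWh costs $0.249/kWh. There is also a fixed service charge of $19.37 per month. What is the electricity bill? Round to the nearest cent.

$141.39

First 1000 kWh × $0.105 = $105.00
Next 119 kWh × $0.143 = $17.02
Remaining tier: 0 kWh (not reached)
Energy charge = $122.02; + service $19.37 = $141.39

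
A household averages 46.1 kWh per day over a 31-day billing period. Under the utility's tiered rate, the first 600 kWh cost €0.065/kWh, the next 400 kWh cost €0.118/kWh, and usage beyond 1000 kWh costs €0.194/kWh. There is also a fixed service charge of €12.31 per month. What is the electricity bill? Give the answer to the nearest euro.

€182

Usage = 46.1 kWh/day × 31 days = 1429.1 kWh
First 600 kWh × €0.065 = €39.00
Next 400 kWh × €0.118 = €47.20
Remaining 429.1 kWh × €0.194 = €83.25
Energy charge = €169.45; + service €12.31 = €181.76 ≈ €182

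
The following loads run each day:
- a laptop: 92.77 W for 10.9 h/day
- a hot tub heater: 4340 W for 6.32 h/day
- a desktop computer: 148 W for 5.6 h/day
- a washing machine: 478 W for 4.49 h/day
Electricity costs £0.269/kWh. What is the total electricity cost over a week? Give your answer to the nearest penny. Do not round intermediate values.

£59.15

laptop: 92.77 W × 10.9 h × 7 d = 7,078 Wh = 7.078 kWh
hot tub heater: 4340 W × 6.32 h × 7 d = 192,002 Wh = 192 kWh
desktop computer: 148 W × 5.6 h × 7 d = 5,802 Wh = 5.802 kWh
washing machine: 478 W × 4.49 h × 7 d = 15,024 Wh = 15.02 kWh
Total energy = 7.078 + 192 + 5.802 + 15.02 = 219.9 kWh
Cost = 219.9 kWh × £0.269 = £59.15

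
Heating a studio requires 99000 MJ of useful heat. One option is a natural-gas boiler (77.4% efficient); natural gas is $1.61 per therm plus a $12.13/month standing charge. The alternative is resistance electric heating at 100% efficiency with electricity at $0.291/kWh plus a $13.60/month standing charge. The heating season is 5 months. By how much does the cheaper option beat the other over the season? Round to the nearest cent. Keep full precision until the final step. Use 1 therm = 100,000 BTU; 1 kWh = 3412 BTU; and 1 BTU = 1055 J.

$6058.66

Heat load = 99000 MJ = 99,000,000,000 J / 1055 = 93,838,863 BTU
Gas: input = 93,838,863 / 0.774 = 121,238,841 BTU = 1,212 therm → 1,212 × $1.61 = $1,951.95; + 5 × $12.13 standing = $2,012.60
Electric: 93,838,863 BTU / 3412 = 27,500 kWh → × $0.291 = $8,003.26; + 5 × $13.60 standing = $8,071.26
Difference = |$2,012.60 − $8,071.26| = $6,058.66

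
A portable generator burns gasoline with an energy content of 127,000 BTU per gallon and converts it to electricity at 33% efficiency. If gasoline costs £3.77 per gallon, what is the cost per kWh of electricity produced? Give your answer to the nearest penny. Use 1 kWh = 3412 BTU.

£0.31

Electrical output per gallon = 127,000 BTU × 0.33 / 3412 BTU/kWh = 12.28 kWh
Cost per kWh = £3.77 / 12.28 kWh = £0.307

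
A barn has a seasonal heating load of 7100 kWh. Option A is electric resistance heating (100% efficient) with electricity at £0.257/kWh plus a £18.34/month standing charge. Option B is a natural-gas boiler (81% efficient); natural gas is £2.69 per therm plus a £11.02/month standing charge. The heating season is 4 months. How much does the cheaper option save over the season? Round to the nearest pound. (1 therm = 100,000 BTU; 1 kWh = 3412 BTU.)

£1049

Heat load = 7100 kWh × 3412 = 24,225,200 BTU
Gas: input = 24,225,200 / 0.810 = 29,907,654 BTU = 299.1 therm → 299.1 × £2.69 = £804.52; + 4 × £11.02 standing = £848.60
Electric: 24,225,200 BTU / 3412 = 7,100 kWh → × £0.257 = £1,824.70; + 4 × £18.34 standing = £1,898.06
Difference = |£848.60 − £1,898.06| = £1,049.46 ≈ £1049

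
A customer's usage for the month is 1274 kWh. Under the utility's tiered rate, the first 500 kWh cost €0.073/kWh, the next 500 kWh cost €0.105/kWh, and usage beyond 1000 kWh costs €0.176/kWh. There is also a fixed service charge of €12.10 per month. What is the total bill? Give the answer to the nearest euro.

€149

First 500 kWh × €0.073 = €36.50
Next 500 kWh × €0.105 = €52.50
Remaining 274 kWh × €0.176 = €48.22
Energy charge = €137.22; + service €12.10 = €149.32 ≈ €149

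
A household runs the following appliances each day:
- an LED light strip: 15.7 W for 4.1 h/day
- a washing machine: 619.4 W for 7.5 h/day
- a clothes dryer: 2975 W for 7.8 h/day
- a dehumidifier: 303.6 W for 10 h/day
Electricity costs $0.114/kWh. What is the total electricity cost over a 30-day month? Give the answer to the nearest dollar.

LED light strip: 15.7 W × 4.1 h × 30 d = 1,931 Wh = 1.931 kWh
washing machine: 619.4 W × 7.5 h × 30 d = 139,365 Wh = 139.4 kWh
clothes dryer: 2975 W × 7.8 h × 30 d = 696,150 Wh = 696.1 kWh
dehumidifier: 303.6 W × 10 h × 30 d = 91,080 Wh = 91.08 kWh
Total energy = 1.931 + 139.4 + 696.1 + 91.08 = 928.5 kWh
Cost = 928.5 kWh × $0.114 = $105.85 ≈ $106

$106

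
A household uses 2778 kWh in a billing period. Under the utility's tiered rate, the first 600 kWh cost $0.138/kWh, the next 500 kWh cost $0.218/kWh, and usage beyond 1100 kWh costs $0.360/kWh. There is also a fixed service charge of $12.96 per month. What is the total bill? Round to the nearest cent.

First 600 kWh × $0.138 = $82.80
Next 500 kWh × $0.218 = $109.00
Remaining 1678 kWh × $0.360 = $604.08
Energy charge = $795.88; + service $12.96 = $808.84

$808.84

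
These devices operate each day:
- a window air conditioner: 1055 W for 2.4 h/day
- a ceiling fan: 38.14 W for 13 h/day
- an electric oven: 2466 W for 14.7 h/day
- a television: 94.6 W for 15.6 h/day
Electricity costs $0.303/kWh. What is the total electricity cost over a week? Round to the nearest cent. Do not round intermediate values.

window air conditioner: 1055 W × 2.4 h × 7 d = 17,724 Wh = 17.72 kWh
ceiling fan: 38.14 W × 13 h × 7 d = 3,471 Wh = 3.471 kWh
electric oven: 2466 W × 14.7 h × 7 d = 253,751 Wh = 253.8 kWh
television: 94.6 W × 15.6 h × 7 d = 10,330 Wh = 10.33 kWh
Total energy = 17.72 + 3.471 + 253.8 + 10.33 = 285.3 kWh
Cost = 285.3 kWh × $0.303 = $86.44

$86.44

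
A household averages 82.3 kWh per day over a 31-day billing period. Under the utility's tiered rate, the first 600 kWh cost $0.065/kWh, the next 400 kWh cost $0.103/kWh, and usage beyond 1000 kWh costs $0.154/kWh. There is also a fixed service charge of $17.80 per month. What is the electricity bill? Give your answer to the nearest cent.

$336.90

Usage = 82.3 kWh/day × 31 days = 2551.3 kWh
First 600 kWh × $0.065 = $39.00
Next 400 kWh × $0.103 = $41.20
Remaining 1551.3 kWh × $0.154 = $238.90
Energy charge = $319.10; + service $17.80 = $336.90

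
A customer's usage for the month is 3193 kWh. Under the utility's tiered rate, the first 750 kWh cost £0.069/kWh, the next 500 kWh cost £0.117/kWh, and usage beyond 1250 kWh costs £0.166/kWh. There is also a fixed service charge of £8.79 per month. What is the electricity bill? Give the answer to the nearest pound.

First 750 kWh × £0.069 = £51.75
Next 500 kWh × £0.117 = £58.50
Remaining 1943 kWh × £0.166 = £322.54
Energy charge = £432.79; + service £8.79 = £441.58 ≈ £442

£442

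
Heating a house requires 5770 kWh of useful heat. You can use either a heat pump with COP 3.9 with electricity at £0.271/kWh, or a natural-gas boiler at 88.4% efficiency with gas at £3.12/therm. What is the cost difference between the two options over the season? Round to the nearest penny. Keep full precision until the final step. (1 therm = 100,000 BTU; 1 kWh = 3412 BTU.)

Heat load = 5770 kWh × 3412 = 19,687,240 BTU
Gas: input = 19,687,240 / 0.884 = 22,270,633 BTU = 222.7 therm → 222.7 × £3.12 = £694.84
Heat pump: 19,687,240 BTU / 3412 = 5,770 kWh heat; / 3.9 = 1,479 kWh in → × £0.271 = £400.94
Difference = |£694.84 − £400.94| = £293.90

£293.90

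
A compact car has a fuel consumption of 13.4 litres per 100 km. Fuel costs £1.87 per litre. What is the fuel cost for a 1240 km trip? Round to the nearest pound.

Fuel = 13.4 L/100 km × 1240 km / 100 = 166.2 L
Cost = 166.2 L × £1.87/L = £310.72 ≈ £311

£311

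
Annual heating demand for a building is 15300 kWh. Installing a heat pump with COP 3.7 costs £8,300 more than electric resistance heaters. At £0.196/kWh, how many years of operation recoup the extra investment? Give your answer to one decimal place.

Resistance: 15300 kWh × £0.196 = £2,998.80/yr
Heat pump: 15300 / 3.7 = 4135 kWh in → × £0.196 = £810.49/yr
Annual savings = £2,188.31
Payback = £8,300 / £2,188.31 = 3.79 years

3.8 years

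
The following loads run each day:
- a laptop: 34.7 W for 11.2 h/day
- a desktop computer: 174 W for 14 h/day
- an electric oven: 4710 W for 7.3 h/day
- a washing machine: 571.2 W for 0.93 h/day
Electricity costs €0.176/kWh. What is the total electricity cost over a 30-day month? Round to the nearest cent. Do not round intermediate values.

laptop: 34.7 W × 11.2 h × 30 d = 11,659 Wh = 11.66 kWh
desktop computer: 174 W × 14 h × 30 d = 73,080 Wh = 73.08 kWh
electric oven: 4710 W × 7.3 h × 30 d = 1,031,490 Wh = 1,031 kWh
washing machine: 571.2 W × 0.93 h × 30 d = 15,936 Wh = 15.94 kWh
Total energy = 11.66 + 73.08 + 1,031 + 15.94 = 1,132 kWh
Cost = 1,132 kWh × €0.176 = €199.26

€199.26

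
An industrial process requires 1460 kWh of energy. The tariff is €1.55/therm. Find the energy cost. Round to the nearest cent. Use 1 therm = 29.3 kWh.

1460 kWh × (0.03413 therm/kWh) = 49.83 therm
Cost = 49.83 therm × €1.55/therm = €77.24

€77.24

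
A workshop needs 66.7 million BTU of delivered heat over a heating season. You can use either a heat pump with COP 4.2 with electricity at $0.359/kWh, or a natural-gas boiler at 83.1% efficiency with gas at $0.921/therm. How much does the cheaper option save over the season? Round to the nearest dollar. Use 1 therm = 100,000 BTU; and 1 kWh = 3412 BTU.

Heat load = 66.7 × 10⁶ BTU = 66,700,000 BTU
Gas: input = 66,700,000 / 0.831 = 80,264,741 BTU = 802.6 therm → 802.6 × $0.921 = $739.24
Heat pump: 66,700,000 BTU / 3412 = 19,550 kWh heat; / 4.2 = 4,654 kWh in → × $0.359 = $1,670.94
Difference = |$739.24 − $1,670.94| = $931.71 ≈ $932

$932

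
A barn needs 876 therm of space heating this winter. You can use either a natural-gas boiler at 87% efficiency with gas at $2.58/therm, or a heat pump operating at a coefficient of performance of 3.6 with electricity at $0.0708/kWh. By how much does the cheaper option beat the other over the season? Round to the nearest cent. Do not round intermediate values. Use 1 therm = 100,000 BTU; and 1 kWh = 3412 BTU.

Heat load = 876 therm × 100,000 = 87,600,000 BTU
Gas: input = 87,600,000 / 0.87 = 100,689,655 BTU = 1,007 therm → 1,007 × $2.58 = $2,597.79
Heat pump: 87,600,000 BTU / 3412 = 25,670 kWh heat; / 3.6 = 7,132 kWh in → × $0.0708 = $504.92
Difference = |$2,597.79 − $504.92| = $2,092.87

$2092.87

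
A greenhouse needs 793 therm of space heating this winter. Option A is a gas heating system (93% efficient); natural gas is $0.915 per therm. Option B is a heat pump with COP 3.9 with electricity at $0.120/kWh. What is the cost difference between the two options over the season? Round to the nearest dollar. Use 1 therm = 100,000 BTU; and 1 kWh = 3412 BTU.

Heat load = 793 therm × 100,000 = 79,300,000 BTU
Gas: input = 79,300,000 / 0.93 = 85,268,817 BTU = 852.7 therm → 852.7 × $0.915 = $780.21
Heat pump: 79,300,000 BTU / 3412 = 23,240 kWh heat; / 3.9 = 5,959 kWh in → × $0.120 = $715.12
Difference = |$780.21 − $715.12| = $65.09 ≈ $65

$65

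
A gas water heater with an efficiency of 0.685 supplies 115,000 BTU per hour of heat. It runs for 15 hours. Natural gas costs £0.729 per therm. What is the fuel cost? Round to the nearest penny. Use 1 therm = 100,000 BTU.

£18.36

Heat delivered = 115,000 BTU/h × 15 h = 1,725,000 BTU
Gas input = 1,725,000 / 0.685 = 2,518,248 BTU
= 2,518,248 / 100,000 = 25.18 therm
Cost = 25.18 × £0.729/therm = £18.36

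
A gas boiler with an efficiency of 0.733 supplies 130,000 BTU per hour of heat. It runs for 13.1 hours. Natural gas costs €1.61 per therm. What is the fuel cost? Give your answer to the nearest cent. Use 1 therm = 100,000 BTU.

€37.41

Heat delivered = 130,000 BTU/h × 13.1 h = 1,703,000 BTU
Gas input = 1,703,000 / 0.733 = 2,323,329 BTU
= 2,323,329 / 100,000 = 23.23 therm
Cost = 23.23 × €1.61/therm = €37.41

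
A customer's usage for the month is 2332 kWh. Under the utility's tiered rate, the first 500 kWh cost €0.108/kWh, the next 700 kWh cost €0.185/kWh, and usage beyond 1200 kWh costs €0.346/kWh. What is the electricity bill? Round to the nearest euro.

€575

First 500 kWh × €0.108 = €54.00
Next 700 kWh × €0.185 = €129.50
Remaining 1132 kWh × €0.346 = €391.67
Total = €575.17 ≈ €575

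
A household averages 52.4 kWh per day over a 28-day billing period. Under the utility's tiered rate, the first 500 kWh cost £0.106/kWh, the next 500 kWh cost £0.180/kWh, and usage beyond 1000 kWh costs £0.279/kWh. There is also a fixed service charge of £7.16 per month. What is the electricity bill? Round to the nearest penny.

£280.51

Usage = 52.4 kWh/day × 28 days = 1467.2 kWh
First 500 kWh × £0.106 = £53.00
Next 500 kWh × £0.180 = £90.00
Remaining 467.2 kWh × £0.279 = £130.35
Energy charge = £273.35; + service £7.16 = £280.51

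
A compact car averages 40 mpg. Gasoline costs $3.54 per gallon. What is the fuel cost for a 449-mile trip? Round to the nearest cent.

Fuel = 449 mi / 40 mpg = 11.22 gal
Cost = 11.22 gal × $3.54/gal = $39.74

$39.74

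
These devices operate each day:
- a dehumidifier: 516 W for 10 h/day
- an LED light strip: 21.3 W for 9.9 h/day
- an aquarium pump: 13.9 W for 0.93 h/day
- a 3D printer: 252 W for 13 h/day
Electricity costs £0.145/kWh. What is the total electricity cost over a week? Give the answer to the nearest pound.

£9

dehumidifier: 516 W × 10 h × 7 d = 36,120 Wh = 36.12 kWh
LED light strip: 21.3 W × 9.9 h × 7 d = 1,476 Wh = 1.476 kWh
aquarium pump: 13.9 W × 0.93 h × 7 d = 90 Wh = 0.09049 kWh
3D printer: 252 W × 13 h × 7 d = 22,932 Wh = 22.93 kWh
Total energy = 36.12 + 1.476 + 0.09049 + 22.93 = 60.62 kWh
Cost = 60.62 kWh × £0.145 = £8.79 ≈ £9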